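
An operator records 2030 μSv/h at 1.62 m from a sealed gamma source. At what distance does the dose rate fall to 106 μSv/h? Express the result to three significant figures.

Intensity scales as (d₁/d₂)², so d₂ = d₁·√(I₁/I₂).
I₁/I₂ = 2030/106 = 19.15, so d₂ = 1.62 × √19.15 = 7.089 m.

7.09 m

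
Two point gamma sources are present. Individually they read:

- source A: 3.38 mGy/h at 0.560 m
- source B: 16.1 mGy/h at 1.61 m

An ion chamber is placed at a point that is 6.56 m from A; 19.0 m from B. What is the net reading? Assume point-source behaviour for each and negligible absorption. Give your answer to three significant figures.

0.140 mGy/h

By superposition, sum each source's inverse-square contribution:
A: 3.38 × (0.560/6.56)² = 0.02463 mGy/h
B: 16.1 × (1.61/19.0)² = 0.1156 mGy/h
Total = 0.02463 + 0.1156 = 0.1402 mGy/h.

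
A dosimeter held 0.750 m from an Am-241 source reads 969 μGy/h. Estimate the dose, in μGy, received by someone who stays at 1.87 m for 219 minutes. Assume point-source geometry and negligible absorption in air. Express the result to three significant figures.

569 μGy

Since intensity falls as 1/r², rate at 1.87 m:
(0.750/1.87)² = 0.1609, so 969 × 0.1609 = 155.9 μGy/h.
Dose = rate × time = 155.9 μGy/h × 3.650 h = 569.0 μGy.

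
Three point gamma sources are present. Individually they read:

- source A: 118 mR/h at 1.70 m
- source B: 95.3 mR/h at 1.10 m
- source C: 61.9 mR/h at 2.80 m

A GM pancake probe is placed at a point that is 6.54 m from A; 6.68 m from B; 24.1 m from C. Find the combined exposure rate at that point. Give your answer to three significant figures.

11.4 mR/h

Each source contributes Iᵢ·(dᵢ/rᵢ)²; contributions add.
A: 118 × (1.70/6.54)² = 7.973 mR/h
B: 95.3 × (1.10/6.68)² = 2.584 mR/h
C: 61.9 × (2.80/24.1)² = 0.8356 mR/h
Total = 7.973 + 2.584 + 0.8356 = 11.39 mR/h.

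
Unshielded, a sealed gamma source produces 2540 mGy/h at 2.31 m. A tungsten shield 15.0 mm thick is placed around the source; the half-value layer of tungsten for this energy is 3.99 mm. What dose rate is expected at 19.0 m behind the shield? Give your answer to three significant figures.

Distance alone: (2.31/19.0)² = 0.01478, so 2540 × 0.01478 = 37.54 mGy/h.
Shield: 15.0/3.99 = 3.759 half-value layers → attenuation 2^(−3.759) = 0.07386.
Combined: 37.54 × 0.07386 = 2.773 mGy/h.

2.77 mGy/h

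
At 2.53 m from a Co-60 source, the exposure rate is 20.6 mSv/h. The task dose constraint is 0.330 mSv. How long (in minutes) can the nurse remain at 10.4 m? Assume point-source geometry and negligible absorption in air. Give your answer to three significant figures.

16.2 min

Applying the 1/r² law, rate at 10.4 m:
20.6 × (2.53/10.4)² = 20.6 × 0.05918 = 1.219 mSv/h.
Stay time = 0.330 mSv ÷ 1.219 mSv/h = 0.2707 h = 16.24 min.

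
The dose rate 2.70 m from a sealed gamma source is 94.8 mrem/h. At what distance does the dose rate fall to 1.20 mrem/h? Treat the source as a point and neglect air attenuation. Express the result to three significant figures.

24.0 m

Applying the 1/r² law, d₂ = d₁·√(I₁/I₂).
I₁/I₂ = 94.8/1.20 = 79.00, so d₂ = 2.70 × √79.00 = 24.00 m.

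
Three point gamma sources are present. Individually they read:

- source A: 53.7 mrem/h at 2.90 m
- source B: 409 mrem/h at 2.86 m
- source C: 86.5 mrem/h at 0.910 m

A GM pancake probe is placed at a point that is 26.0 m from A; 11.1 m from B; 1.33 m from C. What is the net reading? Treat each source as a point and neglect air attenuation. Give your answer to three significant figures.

By superposition, sum each source's inverse-square contribution:
A: 53.7 × (2.90/26.0)² = 0.6681 mrem/h
B: 409 × (2.86/11.1)² = 27.15 mrem/h
C: 86.5 × (0.910/1.33)² = 40.49 mrem/h
Total = 0.6681 + 27.15 + 40.49 = 68.31 mrem/h.

68.3 mrem/h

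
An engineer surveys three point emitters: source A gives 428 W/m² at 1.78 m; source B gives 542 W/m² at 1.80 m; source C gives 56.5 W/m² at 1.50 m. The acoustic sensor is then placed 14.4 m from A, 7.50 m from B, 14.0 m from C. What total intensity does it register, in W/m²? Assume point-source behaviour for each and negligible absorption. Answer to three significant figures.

Each source contributes Iᵢ·(dᵢ/rᵢ)²; contributions add.
A: 428 × (1.78/14.4)² = 6.540 W/m²
B: 542 × (1.80/7.50)² = 31.22 W/m²
C: 56.5 × (1.50/14.0)² = 0.6486 W/m²
Total = 6.540 + 31.22 + 0.6486 = 38.41 W/m².

38.4 W/m²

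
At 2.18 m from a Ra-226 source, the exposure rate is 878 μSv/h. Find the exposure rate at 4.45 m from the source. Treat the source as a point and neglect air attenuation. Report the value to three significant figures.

211 μSv/h

Since intensity falls as 1/r², the rate at 4.45 m is
(2.18/4.45)² = 0.2400, so 878 × 0.2400 = 210.7 μSv/h.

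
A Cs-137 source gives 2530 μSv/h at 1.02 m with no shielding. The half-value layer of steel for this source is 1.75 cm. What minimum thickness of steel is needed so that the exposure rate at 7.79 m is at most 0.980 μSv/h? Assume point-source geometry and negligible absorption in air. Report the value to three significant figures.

9.57 cm

At 7.79 m, distance alone gives (1.02/7.79)² = 0.01714, so 2530 × 0.01714 = 43.36 μSv/h.
Further attenuation needed: 43.36/0.980 = 44.24.
n = log₂(44.24) = 5.467 half-value layers.
Thickness = 5.467 × 1.75 cm = 9.567 cm.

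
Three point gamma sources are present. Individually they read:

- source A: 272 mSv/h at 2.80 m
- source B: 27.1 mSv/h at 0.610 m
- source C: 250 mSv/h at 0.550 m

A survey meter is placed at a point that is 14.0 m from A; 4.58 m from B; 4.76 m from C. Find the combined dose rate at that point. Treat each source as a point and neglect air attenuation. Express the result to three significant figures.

Each source contributes Iᵢ·(dᵢ/rᵢ)²; contributions add.
A: 272 × (2.80/14.0)² = 10.88 mSv/h
B: 27.1 × (0.610/4.58)² = 0.4807 mSv/h
C: 250 × (0.550/4.76)² = 3.338 mSv/h
Total = 10.88 + 0.4807 + 3.338 = 14.70 mSv/h.

14.7 mSv/h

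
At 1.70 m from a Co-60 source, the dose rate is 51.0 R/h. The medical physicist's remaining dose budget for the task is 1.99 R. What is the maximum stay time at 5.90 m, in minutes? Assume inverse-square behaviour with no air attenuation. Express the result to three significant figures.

28.2 min

By the inverse-square law, rate at 5.90 m:
51.0 × (1.70/5.90)² = 51.0 × 0.08302 = 4.234 R/h.
Stay time = 1.99 R ÷ 4.234 R/h = 0.4700 h = 28.20 min.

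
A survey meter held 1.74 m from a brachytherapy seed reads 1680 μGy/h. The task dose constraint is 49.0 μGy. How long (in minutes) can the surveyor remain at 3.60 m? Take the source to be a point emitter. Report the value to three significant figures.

7.49 min

Using I₁d₁² = I₂d₂², rate at 3.60 m:
(1.74/3.60)² = 0.2336, so 1680 × 0.2336 = 392.4 μGy/h.
Stay time = 49.0 μGy ÷ 392.4 μGy/h = 0.1249 h = 7.494 min.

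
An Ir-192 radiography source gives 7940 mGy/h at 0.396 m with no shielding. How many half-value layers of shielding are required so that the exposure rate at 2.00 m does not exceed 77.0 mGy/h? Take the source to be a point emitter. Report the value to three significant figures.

2.02 half-value layers

At 2.00 m, distance alone gives 7940 × (0.396/2.00)² = 7940 × 0.03920 = 311.2 mGy/h.
Further attenuation needed: 311.2/77.0 = 4.042.
n = log₂(4.042) = 2.015 half-value layers.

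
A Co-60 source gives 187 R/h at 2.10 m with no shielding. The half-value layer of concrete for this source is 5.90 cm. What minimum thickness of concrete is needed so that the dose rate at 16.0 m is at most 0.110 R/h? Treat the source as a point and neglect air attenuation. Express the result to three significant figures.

28.7 cm

At 16.0 m, distance alone gives (2.10/16.0)² = 0.01723, so 187 × 0.01723 = 3.222 R/h.
Further attenuation needed: 3.222/0.110 = 29.29.
n = log₂(29.29) = 4.872 half-value layers.
Thickness = 4.872 × 5.90 cm = 28.74 cm.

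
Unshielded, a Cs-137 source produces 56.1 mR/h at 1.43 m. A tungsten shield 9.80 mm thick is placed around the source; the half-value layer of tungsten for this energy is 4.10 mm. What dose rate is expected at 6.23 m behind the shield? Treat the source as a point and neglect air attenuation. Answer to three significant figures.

Distance alone: (1.43/6.23)² = 0.05269, so 56.1 × 0.05269 = 2.956 mR/h.
Shield: 9.80/4.10 = 2.390 half-value layers → attenuation 2^(−2.390) = 0.1908.
Combined: 2.956 × 0.1908 = 0.5640 mR/h.

0.564 mR/h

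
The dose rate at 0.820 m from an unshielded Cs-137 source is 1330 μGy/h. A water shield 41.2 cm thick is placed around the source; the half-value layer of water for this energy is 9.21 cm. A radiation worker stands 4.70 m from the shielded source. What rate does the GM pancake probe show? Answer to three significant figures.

1.82 μGy/h

Distance alone: (0.820/4.70)² = 0.03044, so 1330 × 0.03044 = 40.49 μGy/h.
Shield: 41.2/9.21 = 4.473 half-value layers → attenuation 2^(−4.473) = 0.04503.
Combined: 40.49 × 0.04503 = 1.823 μGy/h.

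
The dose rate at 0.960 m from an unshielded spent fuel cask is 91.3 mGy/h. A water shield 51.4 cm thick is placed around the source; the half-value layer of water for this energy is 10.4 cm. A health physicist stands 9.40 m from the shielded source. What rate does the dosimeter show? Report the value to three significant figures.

Distance alone: (0.960/9.40)² = 0.01043, so 91.3 × 0.01043 = 0.9523 mGy/h.
Shield: 51.4/10.4 = 4.942 half-value layers → attenuation 2^(−4.942) = 0.03253.
Combined: 0.9523 × 0.03253 = 0.03098 mGy/h.

0.0310 mGy/h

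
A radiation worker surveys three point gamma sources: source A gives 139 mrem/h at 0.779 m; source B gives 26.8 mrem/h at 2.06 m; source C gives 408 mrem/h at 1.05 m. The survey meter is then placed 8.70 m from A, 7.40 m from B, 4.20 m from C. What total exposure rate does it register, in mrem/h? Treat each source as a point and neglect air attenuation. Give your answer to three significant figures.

Each source contributes Iᵢ·(dᵢ/rᵢ)²; contributions add.
A: 139 × (0.779/8.70)² = 1.114 mrem/h
B: 26.8 × (2.06/7.40)² = 2.077 mrem/h
C: 408 × (1.05/4.20)² = 25.50 mrem/h
Total = 1.114 + 2.077 + 25.50 = 28.69 mrem/h.

28.7 mrem/h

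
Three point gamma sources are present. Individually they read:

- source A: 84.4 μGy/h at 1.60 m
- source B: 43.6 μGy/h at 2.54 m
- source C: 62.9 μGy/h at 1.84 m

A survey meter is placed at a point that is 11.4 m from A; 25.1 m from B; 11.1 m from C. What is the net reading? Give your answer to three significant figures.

Each source contributes Iᵢ·(dᵢ/rᵢ)²; contributions add.
A: 84.4 × (1.60/11.4)² = 1.663 μGy/h
B: 43.6 × (2.54/25.1)² = 0.4465 μGy/h
C: 62.9 × (1.84/11.1)² = 1.728 μGy/h
Total = 1.663 + 0.4465 + 1.728 = 3.837 μGy/h.

3.84 μGy/h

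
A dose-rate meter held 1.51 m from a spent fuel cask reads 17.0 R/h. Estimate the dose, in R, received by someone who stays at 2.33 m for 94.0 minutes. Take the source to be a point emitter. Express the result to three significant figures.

11.2 R

Using I₁d₁² = I₂d₂², rate at 2.33 m:
17.0 × (1.51/2.33)² = 17.0 × 0.4200 = 7.140 R/h.
Dose = rate × time = 7.140 R/h × 1.567 h = 11.19 R.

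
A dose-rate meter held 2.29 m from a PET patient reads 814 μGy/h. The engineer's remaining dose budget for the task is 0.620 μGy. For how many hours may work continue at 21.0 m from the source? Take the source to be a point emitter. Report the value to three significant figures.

By the inverse-square law, rate at 21.0 m:
(2.29/21.0)² = 0.01189, so 814 × 0.01189 = 9.678 μGy/h.
Stay time = 0.620 μGy ÷ 9.678 μGy/h = 0.06406 h.

0.0641 h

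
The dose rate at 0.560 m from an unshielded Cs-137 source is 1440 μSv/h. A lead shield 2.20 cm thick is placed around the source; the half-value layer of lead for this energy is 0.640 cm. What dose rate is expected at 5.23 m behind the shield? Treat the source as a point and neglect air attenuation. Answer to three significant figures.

Distance alone: 1440 × (0.560/5.23)² = 1440 × 0.01146 = 16.50 μSv/h.
Shield: 2.20/0.640 = 3.438 half-value layers → attenuation 2^(−3.438) = 0.09227.
Combined: 16.50 × 0.09227 = 1.522 μSv/h.

1.52 μSv/h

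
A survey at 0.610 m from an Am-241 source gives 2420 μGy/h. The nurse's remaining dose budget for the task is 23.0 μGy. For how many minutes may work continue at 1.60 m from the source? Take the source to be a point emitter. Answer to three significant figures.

3.92 min

Intensity scales as (d₁/d₂)², so rate at 1.60 m:
(0.610/1.60)² = 0.1454, so 2420 × 0.1454 = 351.9 μGy/h.
Stay time = 23.0 μGy ÷ 351.9 μGy/h = 0.06536 h = 3.922 min.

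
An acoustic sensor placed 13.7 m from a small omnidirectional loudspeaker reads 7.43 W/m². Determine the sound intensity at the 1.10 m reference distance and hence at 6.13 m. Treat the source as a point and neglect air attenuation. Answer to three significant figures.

1150 W/m²; 37.1 W/m²

Applying the 1/r² law,
At 1.10 m: 7.43 × (13.7/1.10)² = 7.43 × 155.1 = 1152 W/m²
At 6.13 m: 1152 × (1.10/6.13)² = 1152 × 0.03220 = 37.09 W/m².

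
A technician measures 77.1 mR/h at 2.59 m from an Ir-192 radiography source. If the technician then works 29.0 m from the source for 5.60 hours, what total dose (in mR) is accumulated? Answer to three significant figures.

3.44 mR

Applying the 1/r² law, rate at 29.0 m:
(2.59/29.0)² = 0.007976, so 77.1 × 0.007976 = 0.6149 mR/h.
Dose = rate × time = 0.6149 mR/h × 5.600 h = 3.443 mR.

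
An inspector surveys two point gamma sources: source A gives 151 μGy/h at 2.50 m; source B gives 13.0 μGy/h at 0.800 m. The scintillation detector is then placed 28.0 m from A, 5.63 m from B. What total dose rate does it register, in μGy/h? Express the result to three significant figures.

1.47 μGy/h

By superposition, sum each source's inverse-square contribution:
A: 151 × (2.50/28.0)² = 1.204 μGy/h
B: 13.0 × (0.800/5.63)² = 0.2625 μGy/h
Total = 1.204 + 0.2625 = 1.466 μGy/h.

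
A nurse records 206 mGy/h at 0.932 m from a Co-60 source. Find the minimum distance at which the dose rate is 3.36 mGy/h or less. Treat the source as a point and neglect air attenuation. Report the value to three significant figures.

7.30 m

By the inverse-square law, d₂ = d₁·√(I₁/I₂).
I₁/I₂ = 206/3.36 = 61.31, so d₂ = 0.932 × √61.31 = 7.298 m.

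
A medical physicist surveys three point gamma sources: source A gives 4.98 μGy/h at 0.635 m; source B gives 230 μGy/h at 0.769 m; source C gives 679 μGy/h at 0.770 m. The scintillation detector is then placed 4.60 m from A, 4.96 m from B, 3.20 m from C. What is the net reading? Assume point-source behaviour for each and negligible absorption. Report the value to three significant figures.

Each source contributes Iᵢ·(dᵢ/rᵢ)²; contributions add.
A: 4.98 × (0.635/4.60)² = 0.09490 μGy/h
B: 230 × (0.769/4.96)² = 5.529 μGy/h
C: 679 × (0.770/3.20)² = 39.31 μGy/h
Total = 0.09490 + 5.529 + 39.31 = 44.93 μGy/h.

44.9 μGy/h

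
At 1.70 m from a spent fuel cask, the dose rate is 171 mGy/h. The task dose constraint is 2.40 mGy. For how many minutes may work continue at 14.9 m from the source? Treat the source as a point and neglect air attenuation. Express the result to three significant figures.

64.7 min

By the inverse-square law, rate at 14.9 m:
(1.70/14.9)² = 0.01302, so 171 × 0.01302 = 2.226 mGy/h.
Stay time = 2.40 mGy ÷ 2.226 mGy/h = 1.078 h = 64.68 min.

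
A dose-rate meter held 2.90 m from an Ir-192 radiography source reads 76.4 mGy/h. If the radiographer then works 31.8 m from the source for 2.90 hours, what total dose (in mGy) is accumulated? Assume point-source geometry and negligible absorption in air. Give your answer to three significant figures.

Intensity scales as (d₁/d₂)², so rate at 31.8 m:
(2.90/31.8)² = 0.008317, so 76.4 × 0.008317 = 0.6354 mGy/h.
Dose = rate × time = 0.6354 mGy/h × 2.900 h = 1.843 mGy.

1.84 mGy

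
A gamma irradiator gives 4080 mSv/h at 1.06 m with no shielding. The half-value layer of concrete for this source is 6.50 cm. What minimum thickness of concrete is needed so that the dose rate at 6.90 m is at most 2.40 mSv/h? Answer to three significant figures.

At 6.90 m, distance alone gives (1.06/6.90)² = 0.02360, so 4080 × 0.02360 = 96.29 mSv/h.
Further attenuation needed: 96.29/2.40 = 40.12.
n = log₂(40.12) = 5.326 half-value layers.
Thickness = 5.326 × 6.50 cm = 34.62 cm.

34.6 cm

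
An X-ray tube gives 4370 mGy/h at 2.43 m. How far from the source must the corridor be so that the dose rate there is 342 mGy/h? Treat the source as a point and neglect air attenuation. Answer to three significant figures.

8.69 m

Using I₁d₁² = I₂d₂², d₂ = d₁·√(I₁/I₂).
I₁/I₂ = 4370/342 = 12.78, so d₂ = 2.43 × √12.78 = 8.687 m.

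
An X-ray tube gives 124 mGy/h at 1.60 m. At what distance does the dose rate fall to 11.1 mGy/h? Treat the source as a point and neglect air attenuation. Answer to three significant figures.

5.35 m

Since intensity falls as 1/r², d₂ = d₁·√(I₁/I₂).
I₁/I₂ = 124/11.1 = 11.17, so d₂ = 1.60 × √11.17 = 5.347 m.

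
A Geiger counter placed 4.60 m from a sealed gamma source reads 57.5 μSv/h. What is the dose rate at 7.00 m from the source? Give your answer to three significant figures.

Applying the 1/r² law, scaling from 4.60 m to 7.00 m:
57.5 × (4.60/7.00)² = 57.5 × 0.4318 = 24.83 μSv/h.

24.8 μSv/h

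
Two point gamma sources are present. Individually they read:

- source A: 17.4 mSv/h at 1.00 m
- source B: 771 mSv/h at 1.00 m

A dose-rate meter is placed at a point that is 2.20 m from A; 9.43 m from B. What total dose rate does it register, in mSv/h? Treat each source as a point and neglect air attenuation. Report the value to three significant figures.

By superposition, sum each source's inverse-square contribution:
A: 17.4 × (1.00/2.20)² = 3.595 mSv/h
B: 771 × (1.00/9.43)² = 8.670 mSv/h
Total = 3.595 + 8.670 = 12.27 mSv/h.

12.3 mSv/h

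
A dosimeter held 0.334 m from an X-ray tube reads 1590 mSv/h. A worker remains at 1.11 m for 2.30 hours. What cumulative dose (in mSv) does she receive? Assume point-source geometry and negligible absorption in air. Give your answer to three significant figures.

Since intensity falls as 1/r², rate at 1.11 m:
1590 × (0.334/1.11)² = 1590 × 0.09054 = 144.0 mSv/h.
Dose = rate × time = 144.0 mSv/h × 2.300 h = 331.2 mSv.

331 mSv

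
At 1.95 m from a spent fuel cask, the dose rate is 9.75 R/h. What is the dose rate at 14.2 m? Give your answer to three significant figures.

0.184 R/h

Intensity scales as (d₁/d₂)², so the rate at 14.2 m is
(1.95/14.2)² = 0.01886, so 9.75 × 0.01886 = 0.1839 R/h.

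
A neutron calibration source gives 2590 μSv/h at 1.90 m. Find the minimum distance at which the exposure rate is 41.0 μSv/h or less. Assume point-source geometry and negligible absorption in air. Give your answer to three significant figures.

Applying the 1/r² law, d₂ = d₁·√(I₁/I₂).
I₁/I₂ = 2590/41.0 = 63.17, so d₂ = 1.90 × √63.17 = 15.10 m.

15.1 m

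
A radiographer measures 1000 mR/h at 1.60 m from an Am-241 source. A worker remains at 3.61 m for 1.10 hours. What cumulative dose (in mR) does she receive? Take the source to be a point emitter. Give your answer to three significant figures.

Using I₁d₁² = I₂d₂², rate at 3.61 m:
(1.60/3.61)² = 0.1964, so 1000 × 0.1964 = 196.4 mR/h.
Dose = rate × time = 196.4 mR/h × 1.100 h = 216.0 mR.

216 mR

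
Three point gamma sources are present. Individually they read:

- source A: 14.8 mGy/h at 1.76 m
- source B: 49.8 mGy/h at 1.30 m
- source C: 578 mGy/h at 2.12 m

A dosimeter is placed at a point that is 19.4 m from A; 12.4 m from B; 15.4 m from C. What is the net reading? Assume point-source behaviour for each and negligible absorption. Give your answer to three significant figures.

Each source contributes Iᵢ·(dᵢ/rᵢ)²; contributions add.
A: 14.8 × (1.76/19.4)² = 0.1218 mGy/h
B: 49.8 × (1.30/12.4)² = 0.5474 mGy/h
C: 578 × (2.12/15.4)² = 10.95 mGy/h
Total = 0.1218 + 0.5474 + 10.95 = 11.62 mGy/h.

11.6 mGy/h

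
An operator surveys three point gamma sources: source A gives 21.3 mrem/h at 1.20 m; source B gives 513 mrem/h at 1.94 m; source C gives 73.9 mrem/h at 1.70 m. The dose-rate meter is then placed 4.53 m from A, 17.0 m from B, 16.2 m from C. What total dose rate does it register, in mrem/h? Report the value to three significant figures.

By superposition, sum each source's inverse-square contribution:
A: 21.3 × (1.20/4.53)² = 1.495 mrem/h
B: 513 × (1.94/17.0)² = 6.681 mrem/h
C: 73.9 × (1.70/16.2)² = 0.8138 mrem/h
Total = 1.495 + 6.681 + 0.8138 = 8.990 mrem/h.

8.99 mrem/h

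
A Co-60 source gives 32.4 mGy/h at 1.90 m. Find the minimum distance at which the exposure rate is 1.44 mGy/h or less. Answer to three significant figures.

9.01 m

By the inverse-square law, d₂ = d₁·√(I₁/I₂).
I₁/I₂ = 32.4/1.44 = 22.50, so d₂ = 1.90 × √22.50 = 9.012 m.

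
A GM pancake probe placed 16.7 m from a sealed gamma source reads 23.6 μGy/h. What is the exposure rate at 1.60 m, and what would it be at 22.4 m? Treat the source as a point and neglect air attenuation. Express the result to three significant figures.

By the inverse-square law,
At 1.60 m: (16.7/1.60)² = 108.9, so 23.6 × 108.9 = 2570 μGy/h
At 22.4 m: (1.60/22.4)² = 0.005102, so 2570 × 0.005102 = 13.11 μGy/h.

2570 μGy/h; 13.1 μGy/h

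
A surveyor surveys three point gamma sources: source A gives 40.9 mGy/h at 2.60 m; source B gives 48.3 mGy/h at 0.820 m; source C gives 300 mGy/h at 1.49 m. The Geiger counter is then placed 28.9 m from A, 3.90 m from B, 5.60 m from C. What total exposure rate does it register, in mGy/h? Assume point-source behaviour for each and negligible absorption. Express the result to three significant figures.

23.7 mGy/h

Each source contributes Iᵢ·(dᵢ/rᵢ)²; contributions add.
A: 40.9 × (2.60/28.9)² = 0.3310 mGy/h
B: 48.3 × (0.820/3.90)² = 2.135 mGy/h
C: 300 × (1.49/5.60)² = 21.24 mGy/h
Total = 0.3310 + 2.135 + 21.24 = 23.71 mGy/h.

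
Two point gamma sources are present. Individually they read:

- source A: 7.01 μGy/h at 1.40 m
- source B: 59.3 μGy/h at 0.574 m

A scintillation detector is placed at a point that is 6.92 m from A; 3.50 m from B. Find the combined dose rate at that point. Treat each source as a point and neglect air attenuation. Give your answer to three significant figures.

1.88 μGy/h

By superposition, sum each source's inverse-square contribution:
A: 7.01 × (1.40/6.92)² = 0.2869 μGy/h
B: 59.3 × (0.574/3.50)² = 1.595 μGy/h
Total = 0.2869 + 1.595 = 1.882 μGy/h.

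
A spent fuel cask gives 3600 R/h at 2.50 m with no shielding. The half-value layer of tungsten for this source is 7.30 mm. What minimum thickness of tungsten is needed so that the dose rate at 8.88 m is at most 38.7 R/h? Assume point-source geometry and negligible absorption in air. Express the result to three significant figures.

21.0 mm

At 8.88 m, distance alone gives (2.50/8.88)² = 0.07926, so 3600 × 0.07926 = 285.3 R/h.
Further attenuation needed: 285.3/38.7 = 7.372.
n = log₂(7.372) = 2.882 half-value layers.
Thickness = 2.882 × 7.30 mm = 21.04 mm.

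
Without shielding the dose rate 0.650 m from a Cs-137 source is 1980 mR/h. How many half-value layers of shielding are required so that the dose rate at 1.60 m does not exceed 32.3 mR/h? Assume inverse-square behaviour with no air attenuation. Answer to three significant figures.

3.34 half-value layers

At 1.60 m, distance alone gives (0.650/1.60)² = 0.1650, so 1980 × 0.1650 = 326.7 mR/h.
Further attenuation needed: 326.7/32.3 = 10.11.
n = log₂(10.11) = 3.338 half-value layers.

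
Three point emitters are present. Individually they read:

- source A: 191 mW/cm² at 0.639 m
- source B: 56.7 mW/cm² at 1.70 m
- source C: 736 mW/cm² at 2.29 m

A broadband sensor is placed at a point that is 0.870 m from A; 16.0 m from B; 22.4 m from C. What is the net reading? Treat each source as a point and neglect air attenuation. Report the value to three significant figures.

By superposition, sum each source's inverse-square contribution:
A: 191 × (0.639/0.870)² = 103.0 mW/cm²
B: 56.7 × (1.70/16.0)² = 0.6401 mW/cm²
C: 736 × (2.29/22.4)² = 7.692 mW/cm²
Total = 103.0 + 0.6401 + 7.692 = 111.3 mW/cm².

111 mW/cm²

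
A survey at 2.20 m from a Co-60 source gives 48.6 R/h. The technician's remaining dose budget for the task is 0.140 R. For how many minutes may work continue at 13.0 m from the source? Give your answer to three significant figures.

By the inverse-square law, rate at 13.0 m:
(2.20/13.0)² = 0.02864, so 48.6 × 0.02864 = 1.392 R/h.
Stay time = 0.140 R ÷ 1.392 R/h = 0.1006 h = 6.036 min.

6.04 min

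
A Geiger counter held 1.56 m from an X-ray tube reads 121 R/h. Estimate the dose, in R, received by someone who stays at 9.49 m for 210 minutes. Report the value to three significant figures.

By the inverse-square law, rate at 9.49 m:
121 × (1.56/9.49)² = 121 × 0.02702 = 3.269 R/h.
Dose = rate × time = 3.269 R/h × 3.500 h = 11.44 R.

11.4 R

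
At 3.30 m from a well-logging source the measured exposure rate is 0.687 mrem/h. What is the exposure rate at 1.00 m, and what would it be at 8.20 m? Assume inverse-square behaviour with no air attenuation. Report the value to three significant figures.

By the inverse-square law,
At 1.00 m: (3.30/1.00)² = 10.89, so 0.687 × 10.89 = 7.481 mrem/h
At 8.20 m: 7.481 × (1.00/8.20)² = 7.481 × 0.01487 = 0.1112 mrem/h.

7.48 mrem/h; 0.111 mrem/h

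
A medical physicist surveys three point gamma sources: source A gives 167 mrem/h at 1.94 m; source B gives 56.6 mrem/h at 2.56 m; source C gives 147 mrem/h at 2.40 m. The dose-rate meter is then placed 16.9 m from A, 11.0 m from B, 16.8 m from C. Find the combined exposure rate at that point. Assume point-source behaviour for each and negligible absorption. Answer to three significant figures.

8.27 mrem/h

Each source contributes Iᵢ·(dᵢ/rᵢ)²; contributions add.
A: 167 × (1.94/16.9)² = 2.201 mrem/h
B: 56.6 × (2.56/11.0)² = 3.066 mrem/h
C: 147 × (2.40/16.8)² = 3.000 mrem/h
Total = 2.201 + 3.066 + 3.000 = 8.267 mrem/h.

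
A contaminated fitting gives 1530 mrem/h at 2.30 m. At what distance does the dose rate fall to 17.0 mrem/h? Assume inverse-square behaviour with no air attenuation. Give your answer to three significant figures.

21.8 m

Intensity scales as (d₁/d₂)², so d₂ = d₁·√(I₁/I₂).
I₁/I₂ = 1530/17.0 = 90.00, so d₂ = 2.30 × √90.00 = 21.82 m.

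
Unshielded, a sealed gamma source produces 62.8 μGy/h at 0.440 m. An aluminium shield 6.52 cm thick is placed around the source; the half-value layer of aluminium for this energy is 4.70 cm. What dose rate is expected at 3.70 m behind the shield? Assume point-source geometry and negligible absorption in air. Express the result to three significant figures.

0.340 μGy/h

Distance alone: (0.440/3.70)² = 0.01414, so 62.8 × 0.01414 = 0.8880 μGy/h.
Shield: 6.52/4.70 = 1.387 half-value layers → attenuation 2^(−1.387) = 0.3824.
Combined: 0.8880 × 0.3824 = 0.3396 μGy/h.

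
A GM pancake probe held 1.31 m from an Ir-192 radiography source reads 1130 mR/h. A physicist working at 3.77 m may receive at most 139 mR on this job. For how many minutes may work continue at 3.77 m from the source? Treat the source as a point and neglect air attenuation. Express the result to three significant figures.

61.1 min

Since intensity falls as 1/r², rate at 3.77 m:
1130 × (1.31/3.77)² = 1130 × 0.1207 = 136.4 mR/h.
Stay time = 139 mR ÷ 136.4 mR/h = 1.019 h = 61.14 min.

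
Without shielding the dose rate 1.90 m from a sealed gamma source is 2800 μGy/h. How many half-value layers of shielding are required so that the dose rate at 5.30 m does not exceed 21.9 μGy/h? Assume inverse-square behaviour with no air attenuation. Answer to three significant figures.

At 5.30 m, distance alone gives 2800 × (1.90/5.30)² = 2800 × 0.1285 = 359.8 μGy/h.
Further attenuation needed: 359.8/21.9 = 16.43.
n = log₂(16.43) = 4.038 half-value layers.

4.04 half-value layers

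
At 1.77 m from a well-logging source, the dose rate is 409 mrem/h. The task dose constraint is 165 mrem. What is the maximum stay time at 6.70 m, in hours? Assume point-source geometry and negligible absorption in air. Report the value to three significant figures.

5.78 h

Applying the 1/r² law, rate at 6.70 m:
(1.77/6.70)² = 0.06979, so 409 × 0.06979 = 28.54 mrem/h.
Stay time = 165 mrem ÷ 28.54 mrem/h = 5.781 h.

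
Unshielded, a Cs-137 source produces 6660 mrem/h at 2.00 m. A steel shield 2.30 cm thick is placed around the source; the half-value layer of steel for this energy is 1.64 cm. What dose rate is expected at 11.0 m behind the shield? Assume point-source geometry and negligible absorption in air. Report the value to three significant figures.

83.3 mrem/h

Distance alone: (2.00/11.0)² = 0.03306, so 6660 × 0.03306 = 220.2 mrem/h.
Shield: 2.30/1.64 = 1.402 half-value layers → attenuation 2^(−1.402) = 0.3784.
Combined: 220.2 × 0.3784 = 83.32 mrem/h.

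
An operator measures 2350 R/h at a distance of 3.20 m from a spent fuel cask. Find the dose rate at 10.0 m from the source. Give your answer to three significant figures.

Intensity scales as (d₁/d₂)², so the rate at 10.0 m is
(3.20/10.0)² = 0.1024, so 2350 × 0.1024 = 240.6 R/h.

241 R/h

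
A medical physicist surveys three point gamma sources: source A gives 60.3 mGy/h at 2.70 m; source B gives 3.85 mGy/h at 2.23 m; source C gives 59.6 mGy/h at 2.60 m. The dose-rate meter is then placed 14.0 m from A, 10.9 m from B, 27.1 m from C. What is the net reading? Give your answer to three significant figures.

2.95 mGy/h

By superposition, sum each source's inverse-square contribution:
A: 60.3 × (2.70/14.0)² = 2.243 mGy/h
B: 3.85 × (2.23/10.9)² = 0.1611 mGy/h
C: 59.6 × (2.60/27.1)² = 0.5486 mGy/h
Total = 2.243 + 0.1611 + 0.5486 = 2.953 mGy/h.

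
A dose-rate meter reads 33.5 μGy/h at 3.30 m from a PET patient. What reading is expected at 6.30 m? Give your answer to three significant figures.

Intensity scales as (d₁/d₂)², so the rate at 6.30 m is
(3.30/6.30)² = 0.2744, so 33.5 × 0.2744 = 9.192 μGy/h.

9.19 μGy/h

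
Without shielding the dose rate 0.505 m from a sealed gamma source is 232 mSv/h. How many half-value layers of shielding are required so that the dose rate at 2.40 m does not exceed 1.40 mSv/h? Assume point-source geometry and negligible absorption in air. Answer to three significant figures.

2.88 half-value layers

At 2.40 m, distance alone gives (0.505/2.40)² = 0.04428, so 232 × 0.04428 = 10.27 mSv/h.
Further attenuation needed: 10.27/1.40 = 7.336.
n = log₂(7.336) = 2.875 half-value layers.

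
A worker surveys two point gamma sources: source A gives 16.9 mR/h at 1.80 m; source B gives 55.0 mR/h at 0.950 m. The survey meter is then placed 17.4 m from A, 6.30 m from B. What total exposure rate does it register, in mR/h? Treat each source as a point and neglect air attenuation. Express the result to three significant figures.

1.43 mR/h

By superposition, sum each source's inverse-square contribution:
A: 16.9 × (1.80/17.4)² = 0.1809 mR/h
B: 55.0 × (0.950/6.30)² = 1.251 mR/h
Total = 0.1809 + 1.251 = 1.432 mR/h.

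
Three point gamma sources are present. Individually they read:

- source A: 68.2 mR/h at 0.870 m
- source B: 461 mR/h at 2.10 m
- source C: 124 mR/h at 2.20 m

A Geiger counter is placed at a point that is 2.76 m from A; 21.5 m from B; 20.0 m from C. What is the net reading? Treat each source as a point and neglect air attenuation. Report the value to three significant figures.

12.7 mR/h

Each source contributes Iᵢ·(dᵢ/rᵢ)²; contributions add.
A: 68.2 × (0.870/2.76)² = 6.776 mR/h
B: 461 × (2.10/21.5)² = 4.398 mR/h
C: 124 × (2.20/20.0)² = 1.500 mR/h
Total = 6.776 + 4.398 + 1.500 = 12.67 mR/h.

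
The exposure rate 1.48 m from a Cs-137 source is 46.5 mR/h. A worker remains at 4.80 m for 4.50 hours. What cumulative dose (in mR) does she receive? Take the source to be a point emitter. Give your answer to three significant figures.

19.9 mR

Since intensity falls as 1/r², rate at 4.80 m:
(1.48/4.80)² = 0.09507, so 46.5 × 0.09507 = 4.421 mR/h.
Dose = rate × time = 4.421 mR/h × 4.500 h = 19.89 mR.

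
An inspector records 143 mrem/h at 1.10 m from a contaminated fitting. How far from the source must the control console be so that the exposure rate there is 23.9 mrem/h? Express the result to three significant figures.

2.69 m

Applying the 1/r² law, d₂ = d₁·√(I₁/I₂).
I₁/I₂ = 143/23.9 = 5.983, so d₂ = 1.10 × √5.983 = 2.691 m.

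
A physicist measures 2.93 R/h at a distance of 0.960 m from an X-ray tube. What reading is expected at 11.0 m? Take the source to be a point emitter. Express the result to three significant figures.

0.0223 R/h

By the inverse-square law, the rate at 11.0 m is
(0.960/11.0)² = 0.007617, so 2.93 × 0.007617 = 0.02232 R/h.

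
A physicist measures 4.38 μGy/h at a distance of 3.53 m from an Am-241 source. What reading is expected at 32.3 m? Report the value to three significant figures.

0.0523 μGy/h

By the inverse-square law, the rate at 32.3 m is
(3.53/32.3)² = 0.01194, so 4.38 × 0.01194 = 0.05230 μGy/h.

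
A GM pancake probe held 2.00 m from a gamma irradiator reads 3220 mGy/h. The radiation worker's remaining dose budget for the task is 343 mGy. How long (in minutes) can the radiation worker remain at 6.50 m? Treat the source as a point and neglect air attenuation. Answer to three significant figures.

Intensity scales as (d₁/d₂)², so rate at 6.50 m:
3220 × (2.00/6.50)² = 3220 × 0.09467 = 304.8 mGy/h.
Stay time = 343 mGy ÷ 304.8 mGy/h = 1.125 h = 67.50 min.

67.5 min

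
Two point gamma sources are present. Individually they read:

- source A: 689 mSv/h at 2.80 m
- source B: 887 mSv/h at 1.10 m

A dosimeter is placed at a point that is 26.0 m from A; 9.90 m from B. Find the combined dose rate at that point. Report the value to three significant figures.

Each source contributes Iᵢ·(dᵢ/rᵢ)²; contributions add.
A: 689 × (2.80/26.0)² = 7.991 mSv/h
B: 887 × (1.10/9.90)² = 10.95 mSv/h
Total = 7.991 + 10.95 = 18.94 mSv/h.

18.9 mSv/h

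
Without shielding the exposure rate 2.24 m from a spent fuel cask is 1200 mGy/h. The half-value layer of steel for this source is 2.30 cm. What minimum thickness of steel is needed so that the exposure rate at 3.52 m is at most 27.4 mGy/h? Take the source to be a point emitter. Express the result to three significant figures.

At 3.52 m, distance alone gives 1200 × (2.24/3.52)² = 1200 × 0.4050 = 486.0 mGy/h.
Further attenuation needed: 486.0/27.4 = 17.74.
n = log₂(17.74) = 4.149 half-value layers.
Thickness = 4.149 × 2.30 cm = 9.543 cm.

9.54 cm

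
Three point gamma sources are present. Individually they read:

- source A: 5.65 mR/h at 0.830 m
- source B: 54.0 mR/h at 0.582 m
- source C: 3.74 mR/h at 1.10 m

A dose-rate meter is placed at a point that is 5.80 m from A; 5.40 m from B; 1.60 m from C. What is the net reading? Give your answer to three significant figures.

By superposition, sum each source's inverse-square contribution:
A: 5.65 × (0.830/5.80)² = 0.1157 mR/h
B: 54.0 × (0.582/5.40)² = 0.6273 mR/h
C: 3.74 × (1.10/1.60)² = 1.768 mR/h
Total = 0.1157 + 0.6273 + 1.768 = 2.511 mR/h.

2.51 mR/h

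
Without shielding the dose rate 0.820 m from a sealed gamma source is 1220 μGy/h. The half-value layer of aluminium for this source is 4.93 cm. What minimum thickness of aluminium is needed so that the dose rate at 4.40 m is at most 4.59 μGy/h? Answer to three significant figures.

At 4.40 m, distance alone gives 1220 × (0.820/4.40)² = 1220 × 0.03473 = 42.37 μGy/h.
Further attenuation needed: 42.37/4.59 = 9.231.
n = log₂(9.231) = 3.206 half-value layers.
Thickness = 3.206 × 4.93 cm = 15.81 cm.

15.8 cm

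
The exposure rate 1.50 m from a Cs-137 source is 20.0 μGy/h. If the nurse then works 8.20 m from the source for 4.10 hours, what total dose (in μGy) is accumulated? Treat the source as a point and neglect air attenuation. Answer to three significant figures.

Using I₁d₁² = I₂d₂², rate at 8.20 m:
(1.50/8.20)² = 0.03346, so 20.0 × 0.03346 = 0.6692 μGy/h.
Dose = rate × time = 0.6692 μGy/h × 4.100 h = 2.744 μGy.

2.74 μGy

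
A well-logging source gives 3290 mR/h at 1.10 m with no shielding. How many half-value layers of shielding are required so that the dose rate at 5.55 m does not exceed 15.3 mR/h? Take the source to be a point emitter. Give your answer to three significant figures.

3.08 half-value layers

At 5.55 m, distance alone gives 3290 × (1.10/5.55)² = 3290 × 0.03928 = 129.2 mR/h.
Further attenuation needed: 129.2/15.3 = 8.444.
n = log₂(8.444) = 3.078 half-value layers.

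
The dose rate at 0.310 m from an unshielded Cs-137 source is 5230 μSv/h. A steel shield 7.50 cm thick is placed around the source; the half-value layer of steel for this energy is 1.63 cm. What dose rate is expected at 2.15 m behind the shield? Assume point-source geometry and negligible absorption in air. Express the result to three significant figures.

Distance alone: 5230 × (0.310/2.15)² = 5230 × 0.02079 = 108.7 μSv/h.
Shield: 7.50/1.63 = 4.601 half-value layers → attenuation 2^(−4.601) = 0.04121.
Combined: 108.7 × 0.04121 = 4.480 μSv/h.

4.48 μSv/h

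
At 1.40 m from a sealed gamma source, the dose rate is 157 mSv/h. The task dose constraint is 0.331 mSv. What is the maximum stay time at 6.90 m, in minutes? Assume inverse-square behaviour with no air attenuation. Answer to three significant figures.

3.07 min

Since intensity falls as 1/r², rate at 6.90 m:
(1.40/6.90)² = 0.04117, so 157 × 0.04117 = 6.464 mSv/h.
Stay time = 0.331 mSv ÷ 6.464 mSv/h = 0.05121 h = 3.073 min.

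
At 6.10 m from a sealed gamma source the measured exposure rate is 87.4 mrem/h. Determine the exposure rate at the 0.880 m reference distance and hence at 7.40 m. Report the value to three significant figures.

4200 mrem/h; 59.4 mrem/h

By the inverse-square law,
At 0.880 m: 87.4 × (6.10/0.880)² = 87.4 × 48.05 = 4200 mrem/h
At 7.40 m: 4200 × (0.880/7.40)² = 4200 × 0.01414 = 59.39 mrem/h.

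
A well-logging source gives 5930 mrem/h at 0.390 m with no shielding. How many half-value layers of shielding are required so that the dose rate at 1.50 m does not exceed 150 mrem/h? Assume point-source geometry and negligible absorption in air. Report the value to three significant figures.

1.42 half-value layers

At 1.50 m, distance alone gives 5930 × (0.390/1.50)² = 5930 × 0.06760 = 400.9 mrem/h.
Further attenuation needed: 400.9/150 = 2.673.
n = log₂(2.673) = 1.418 half-value layers.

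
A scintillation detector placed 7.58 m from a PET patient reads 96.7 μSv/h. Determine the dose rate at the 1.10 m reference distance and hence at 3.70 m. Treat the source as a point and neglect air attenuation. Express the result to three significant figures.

4590 μSv/h; 406 μSv/h

Intensity scales as (d₁/d₂)², so
At 1.10 m: (7.58/1.10)² = 47.48, so 96.7 × 47.48 = 4591 μSv/h
At 3.70 m: 4591 × (1.10/3.70)² = 4591 × 0.08839 = 405.8 μSv/h.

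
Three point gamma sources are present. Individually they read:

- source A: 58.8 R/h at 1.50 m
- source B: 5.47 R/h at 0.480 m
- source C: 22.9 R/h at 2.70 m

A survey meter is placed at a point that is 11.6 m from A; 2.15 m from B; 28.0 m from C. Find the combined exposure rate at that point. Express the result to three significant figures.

1.47 R/h

Each source contributes Iᵢ·(dᵢ/rᵢ)²; contributions add.
A: 58.8 × (1.50/11.6)² = 0.9832 R/h
B: 5.47 × (0.480/2.15)² = 0.2726 R/h
C: 22.9 × (2.70/28.0)² = 0.2129 R/h
Total = 0.9832 + 0.2726 + 0.2129 = 1.469 R/h.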